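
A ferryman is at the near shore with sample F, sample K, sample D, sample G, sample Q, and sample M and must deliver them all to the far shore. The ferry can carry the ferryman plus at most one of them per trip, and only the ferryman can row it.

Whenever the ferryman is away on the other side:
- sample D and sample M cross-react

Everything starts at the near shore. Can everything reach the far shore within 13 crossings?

Yes

Yes — this plan uses 11 crossings (≤ 13):
1. Ferryman goes to the far shore with sample D.  [the near shore: sample F, sample G, sample K, sample M, sample Q | the far shore: sample D]
2. Ferryman goes back to the near shore alone.  [the near shore: sample F, sample G, sample K, sample M, sample Q | the far shore: sample D]
3. Ferryman goes to the far shore with sample F.  [the near shore: sample G, sample K, sample M, sample Q | the far shore: sample D, sample F]
4. Ferryman goes back to the near shore alone.  [the near shore: sample G, sample K, sample M, sample Q | the far shore: sample D, sample F]
5. Ferryman goes to the far shore with sample K.  [the near shore: sample G, sample M, sample Q | the far shore: sample D, sample F, sample K]
6. Ferryman goes back to the near shore alone.  [the near shore: sample G, sample M, sample Q | the far shore: sample D, sample F, sample K]
7. Ferryman goes to the far shore with sample G.  [the near shore: sample M, sample Q | the far shore: sample D, sample F, sample G, sample K]
8. Ferryman goes back to the near shore alone.  [the near shore: sample M, sample Q | the far shore: sample D, sample F, sample G, sample K]
9. Ferryman goes to the far shore with sample Q.  [the near shore: sample M | the far shore: sample D, sample F, sample G, sample K, sample Q]
10. Ferryman goes back to the near shore alone.  [the near shore: sample M | the far shore: sample D, sample F, sample G, sample K, sample Q]
11. Ferryman goes to the far shore with sample M.  [the near shore: — | the far shore: sample D, sample F, sample G, sample K, sample M, sample Q]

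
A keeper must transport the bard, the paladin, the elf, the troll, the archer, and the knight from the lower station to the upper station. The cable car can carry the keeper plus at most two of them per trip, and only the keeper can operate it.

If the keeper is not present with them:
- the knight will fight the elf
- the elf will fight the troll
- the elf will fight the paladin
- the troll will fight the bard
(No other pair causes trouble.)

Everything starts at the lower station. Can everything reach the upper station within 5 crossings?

No

Counting alone: the keeper can take at most 2 across per trip to the upper station, so moving all 6 needs at least 3 loaded trips out, with a return between consecutive ones — at least 5 crossings.
The safety rule pushes this higher. Following every safe sequence of crossings, the most of the 6 that can be at the upper station as the cable car arrives there on crossing 5 is 5 — never all 6.
So the move cannot be finished within 5 crossings. (The shortest complete plan takes 7:)
1. Keeper goes to the upper station with the bard and the elf.  [the lower station: the archer, the knight, the paladin, the troll | the upper station: the bard, the elf]
2. Keeper goes back to the lower station alone.  [the lower station: the archer, the knight, the paladin, the troll | the upper station: the bard, the elf]
3. Keeper goes to the upper station with the archer.  [the lower station: the knight, the paladin, the troll | the upper station: the archer, the bard, the elf]
4. Keeper goes back to the lower station alone.  [the lower station: the knight, the paladin, the troll | the upper station: the archer, the bard, the elf]
5. Keeper goes to the upper station with the knight and the paladin.  [the lower station: the troll | the upper station: the archer, the bard, the elf, the knight, the paladin]
6. Keeper goes back to the lower station with the elf.  [the lower station: the elf, the troll | the upper station: the archer, the bard, the knight, the paladin]
7. Keeper goes to the upper station with the elf and the troll.  [the lower station: — | the upper station: the archer, the bard, the elf, the knight, the paladin, the troll]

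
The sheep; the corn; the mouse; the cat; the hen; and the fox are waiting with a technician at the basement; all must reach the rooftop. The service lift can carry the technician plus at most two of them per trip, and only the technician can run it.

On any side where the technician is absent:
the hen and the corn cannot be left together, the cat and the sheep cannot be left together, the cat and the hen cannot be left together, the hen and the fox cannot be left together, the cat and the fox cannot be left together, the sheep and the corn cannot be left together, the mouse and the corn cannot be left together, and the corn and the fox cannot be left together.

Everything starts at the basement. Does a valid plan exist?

No

Whatever the first load, the items left behind include a forbidden pair without the technician. No opening move is safe, so no plan exists.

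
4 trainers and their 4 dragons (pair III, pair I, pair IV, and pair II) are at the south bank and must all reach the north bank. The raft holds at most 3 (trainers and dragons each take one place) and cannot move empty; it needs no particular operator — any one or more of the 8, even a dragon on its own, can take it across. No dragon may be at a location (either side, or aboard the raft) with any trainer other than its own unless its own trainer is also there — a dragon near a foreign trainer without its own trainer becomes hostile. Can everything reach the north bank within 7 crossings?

No

Counting alone: each trip to the north bank takes at most 3 across and each return brings at least 1 back, so after t trips out (and t−1 returns) at most 3t − (t−1) of the 8 are across; that first reaches 8 at t = 4, so at least 7 crossings are needed.
The safety rule pushes this higher. Following every safe sequence of crossings, the most of the 8 that can be at the north bank as the raft arrives there on crossing 7 is 7 — never all 8.
So the move cannot be finished within 7 crossings. (The shortest complete plan takes 9:)
1. dragon III and trainer III cross → the north bank.
2. trainer III crosses ← the south bank.
3. dragon I, trainer I, and trainer III cross → the north bank.
4. dragon III and trainer III cross ← the south bank.
5. trainer II, trainer III, and trainer IV cross → the north bank.
6. dragon I crosses ← the south bank.
7. dragon I and dragon III cross → the north bank.
8. dragon III crosses ← the south bank.
9. dragon II, dragon III, and dragon IV cross → the north bank.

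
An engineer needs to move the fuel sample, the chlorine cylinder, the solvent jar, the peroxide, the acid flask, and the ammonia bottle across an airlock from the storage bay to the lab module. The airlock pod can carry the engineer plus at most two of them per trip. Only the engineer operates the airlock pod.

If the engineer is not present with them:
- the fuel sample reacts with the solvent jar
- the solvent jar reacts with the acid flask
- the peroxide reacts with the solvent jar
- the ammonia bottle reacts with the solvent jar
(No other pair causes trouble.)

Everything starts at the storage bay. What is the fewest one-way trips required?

Counting alone: the engineer can take at most 2 across per trip to the lab module, so moving all 6 needs at least 3 loaded trips out, with a return between consecutive ones — at least 5 crossings.
The safety rule pushes this higher. Following every safe sequence of crossings, the most of the 6 that can be at the lab module as the airlock pod arrives there on crossing 5 is 5 — never all 6.
So no plan with fewer than 7 crossings exists, and this one achieves 7:
1. Engineer goes to the lab module with the solvent jar.
2. Engineer goes back to the storage bay alone.
3. Engineer goes to the lab module with the fuel sample and the peroxide.
4. Engineer goes back to the storage bay with the solvent jar.
5. Engineer goes to the lab module with the acid flask and the ammonia bottle.
6. Engineer goes back to the storage bay alone.
7. Engineer goes to the lab module with the chlorine cylinder and the solvent jar.

7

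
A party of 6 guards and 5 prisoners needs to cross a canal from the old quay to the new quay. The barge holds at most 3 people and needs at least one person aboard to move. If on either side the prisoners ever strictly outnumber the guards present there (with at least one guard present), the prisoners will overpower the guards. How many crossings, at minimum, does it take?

9

Counting alone: each trip to the new quay takes at most 3 across and each return brings at least 1 back, so after t trips out (and t−1 returns) at most 3t − (t−1) of the 11 are across; that first reaches 11 at t = 5, so at least 9 crossings are needed.
The plan below uses exactly 9 crossings, so it is optimal:
1. 3 prisoners → the new quay.  (the old quay: 6G 2P; the new quay: 0G 3P)
2. 1 prisoner ← the old quay.  (the old quay: 6G 3P; the new quay: 0G 2P)
3. 3 guards → the new quay.  (the old quay: 3G 3P; the new quay: 3G 2P)
4. 1 guard ← the old quay.  (the old quay: 4G 3P; the new quay: 2G 2P)
5. 2 guards and 1 prisoner → the new quay.  (the old quay: 2G 2P; the new quay: 4G 3P)
6. 1 guard ← the old quay.  (the old quay: 3G 2P; the new quay: 3G 3P)
7. 2 guards and 1 prisoner → the new quay.  (the old quay: 1G 1P; the new quay: 5G 4P)
8. 1 guard ← the old quay.  (the old quay: 2G 1P; the new quay: 4G 4P)
9. 2 guards and 1 prisoner → the new quay.  (the old quay: 0G 0P; the new quay: 6G 5P)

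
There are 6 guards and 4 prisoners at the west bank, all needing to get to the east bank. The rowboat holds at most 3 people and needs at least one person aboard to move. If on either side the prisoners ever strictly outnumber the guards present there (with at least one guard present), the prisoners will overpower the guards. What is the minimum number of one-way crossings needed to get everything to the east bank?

9

Counting alone: each trip to the east bank takes at most 3 across and each return brings at least 1 back, so after t trips out (and t−1 returns) at most 3t − (t−1) of the 10 are across; that first reaches 10 at t = 5, so at least 9 crossings are needed.
The plan below uses exactly 9 crossings, so it is optimal:
1. 2 prisoners → the east bank.  (the west bank: 6G 2P; the east bank: 0G 2P)
2. 1 prisoner ← the west bank.  (the west bank: 6G 3P; the east bank: 0G 1P)
3. 3 prisoners → the east bank.  (the west bank: 6G 0P; the east bank: 0G 4P)
4. 1 prisoner ← the west bank.  (the west bank: 6G 1P; the east bank: 0G 3P)
5. 3 guards → the east bank.  (the west bank: 3G 1P; the east bank: 3G 3P)
6. 1 prisoner ← the west bank.  (the west bank: 3G 2P; the east bank: 3G 2P)
7. 1 guard and 2 prisoners → the east bank.  (the west bank: 2G 0P; the east bank: 4G 4P)
8. 1 prisoner ← the west bank.  (the west bank: 2G 1P; the east bank: 4G 3P)
9. 2 guards and 1 prisoner → the east bank.  (the west bank: 0G 0P; the east bank: 6G 4P)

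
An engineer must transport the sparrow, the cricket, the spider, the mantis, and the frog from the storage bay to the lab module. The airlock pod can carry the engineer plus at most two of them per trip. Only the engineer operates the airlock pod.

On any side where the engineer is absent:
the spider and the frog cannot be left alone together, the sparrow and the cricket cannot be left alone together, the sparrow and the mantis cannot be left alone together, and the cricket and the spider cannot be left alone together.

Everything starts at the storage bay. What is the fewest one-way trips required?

Counting alone: the engineer can take at most 2 across per trip to the lab module, so moving all 5 needs at least 3 loaded trips out, with a return between consecutive ones — at least 5 crossings.
The safety rule pushes this higher. Following every safe sequence of crossings, the most of the 5 that can be at the lab module as the airlock pod arrives there on crossing 5 is 4 — never all 5.
So no plan with fewer than 7 crossings exists, and this one achieves 7:
1. Engineer goes to the lab module with the sparrow and the spider.
2. Engineer goes back to the storage bay alone.
3. Engineer goes to the lab module with the cricket.
4. Engineer goes back to the storage bay with the sparrow and the spider.
5. Engineer goes to the lab module with the frog and the mantis.
6. Engineer goes back to the storage bay alone.
7. Engineer goes to the lab module with the sparrow and the spider.

7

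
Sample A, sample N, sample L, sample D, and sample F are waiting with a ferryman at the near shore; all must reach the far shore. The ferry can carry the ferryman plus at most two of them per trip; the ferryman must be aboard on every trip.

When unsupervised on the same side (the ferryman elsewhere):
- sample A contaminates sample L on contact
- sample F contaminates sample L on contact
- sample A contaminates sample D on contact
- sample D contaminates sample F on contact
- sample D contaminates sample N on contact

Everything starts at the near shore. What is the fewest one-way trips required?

Counting alone: the ferryman can take at most 2 across per trip to the far shore, so moving all 5 needs at least 3 loaded trips out, with a return between consecutive ones — at least 5 crossings.
The safety rule pushes this higher. Following every safe sequence of crossings, the most of the 5 that can be at the far shore as the ferry arrives there on crossing 5 is 4 — never all 5.
So no plan with fewer than 7 crossings exists, and this one achieves 7:
1. Ferryman goes to the far shore with sample D and sample L.  [the near shore: sample A, sample F, sample N | the far shore: sample D, sample L]
2. Ferryman goes back to the near shore alone.  [the near shore: sample A, sample F, sample N | the far shore: sample D, sample L]
3. Ferryman goes to the far shore with sample A.  [the near shore: sample F, sample N | the far shore: sample A, sample D, sample L]
4. Ferryman goes back to the near shore with sample D and sample L.  [the near shore: sample D, sample F, sample L, sample N | the far shore: sample A]
5. Ferryman goes to the far shore with sample F and sample N.  [the near shore: sample D, sample L | the far shore: sample A, sample F, sample N]
6. Ferryman goes back to the near shore alone.  [the near shore: sample D, sample L | the far shore: sample A, sample F, sample N]
7. Ferryman goes to the far shore with sample D and sample L.  [the near shore: — | the far shore: sample A, sample D, sample F, sample L, sample N]

7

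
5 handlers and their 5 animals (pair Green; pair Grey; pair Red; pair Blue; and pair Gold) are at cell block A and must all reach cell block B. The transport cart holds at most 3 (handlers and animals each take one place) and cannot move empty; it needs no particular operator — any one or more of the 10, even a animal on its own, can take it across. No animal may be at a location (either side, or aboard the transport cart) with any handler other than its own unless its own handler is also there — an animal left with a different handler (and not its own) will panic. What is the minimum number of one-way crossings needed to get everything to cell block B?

Counting alone: each trip to cell block B takes at most 3 across and each return brings at least 1 back, so after t trips out (and t−1 returns) at most 3t − (t−1) of the 10 are across; that first reaches 10 at t = 5, so at least 9 crossings are needed.
The safety rule pushes this higher. Following every safe sequence of crossings, the most of the 10 that can be at cell block B as the transport cart arrives there on crossing 9 is 9 — never all 10.
So no plan with fewer than 11 crossings exists, and this one achieves 11:
1. animal Green and handler Green cross → cell block B.
2. handler Green crosses ← cell block A.
3. animal Blue, animal Grey, and animal Red cross → cell block B.
4. animal Green crosses ← cell block A.
5. handler Blue, handler Grey, and handler Red cross → cell block B.
6. animal Grey and handler Grey cross ← cell block A.
7. handler Gold, handler Green, and handler Grey cross → cell block B.
8. animal Red crosses ← cell block A.
9. animal Green and animal Grey cross → cell block B.
10. animal Green crosses ← cell block A.
11. animal Gold, animal Green, and animal Red cross → cell block B.

11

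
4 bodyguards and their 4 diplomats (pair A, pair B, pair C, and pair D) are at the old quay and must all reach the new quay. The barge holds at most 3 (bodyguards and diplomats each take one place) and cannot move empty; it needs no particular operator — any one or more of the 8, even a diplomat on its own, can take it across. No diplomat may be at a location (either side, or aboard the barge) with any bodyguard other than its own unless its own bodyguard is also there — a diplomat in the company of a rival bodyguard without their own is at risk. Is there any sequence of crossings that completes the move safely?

Yes

1. bodyguard A and diplomat A cross → the new quay.
2. bodyguard A crosses ← the old quay.
3. bodyguard A, bodyguard B, and diplomat B cross → the new quay.
4. bodyguard A and diplomat A cross ← the old quay.
5. bodyguard A, bodyguard C, and bodyguard D cross → the new quay.
6. diplomat B crosses ← the old quay.
7. diplomat A and diplomat B cross → the new quay.
8. diplomat A crosses ← the old quay.
9. diplomat A, diplomat C, and diplomat D cross → the new quay.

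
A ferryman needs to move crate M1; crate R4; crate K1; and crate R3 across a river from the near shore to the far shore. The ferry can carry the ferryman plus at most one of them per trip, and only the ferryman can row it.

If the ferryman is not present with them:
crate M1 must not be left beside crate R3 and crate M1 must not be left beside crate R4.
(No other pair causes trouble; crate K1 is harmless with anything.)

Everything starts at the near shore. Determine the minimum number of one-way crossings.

Counting alone: the ferryman can take at most 1 across per trip to the far shore, so moving all 4 needs at least 4 loaded trips out, with a return between consecutive ones — at least 7 crossings.
The safety rule pushes this higher. Following every safe sequence of crossings, the most of the 4 that can be at the far shore as the ferry arrives there on crossing 7 is 3 — never all 4.
So no plan with fewer than 9 crossings exists, and this one achieves 9:
1. Ferryman goes to the far shore with crate M1.
2. Ferryman goes back to the near shore alone.
3. Ferryman goes to the far shore with crate R4.
4. Ferryman goes back to the near shore with crate M1.
5. Ferryman goes to the far shore with crate R3.
6. Ferryman goes back to the near shore alone.
7. Ferryman goes to the far shore with crate K1.
8. Ferryman goes back to the near shore alone.
9. Ferryman goes to the far shore with crate M1.

9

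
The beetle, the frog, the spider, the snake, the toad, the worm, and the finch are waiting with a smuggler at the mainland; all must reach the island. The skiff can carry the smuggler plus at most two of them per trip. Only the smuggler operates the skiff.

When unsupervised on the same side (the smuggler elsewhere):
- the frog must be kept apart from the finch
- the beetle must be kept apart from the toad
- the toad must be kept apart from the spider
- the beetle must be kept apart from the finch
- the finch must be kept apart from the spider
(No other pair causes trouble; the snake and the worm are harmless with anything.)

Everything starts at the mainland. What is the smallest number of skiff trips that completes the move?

Counting alone: the smuggler can take at most 2 across per trip to the island, so moving all 7 needs at least 4 loaded trips out, with a return between consecutive ones — at least 7 crossings.
The safety rule pushes this higher. Following every safe sequence of crossings, the most of the 7 that can be at the island as the skiff arrives there on crossing 7 is 6 — never all 7.
So no plan with fewer than 9 crossings exists, and this one achieves 9:
1. Smuggler goes to the island with the finch and the toad.
2. Smuggler goes back to the mainland alone.
3. Smuggler goes to the island with the beetle.
4. Smuggler goes back to the mainland with the finch and the toad.
5. Smuggler goes to the island with the frog and the spider.
6. Smuggler goes back to the mainland alone.
7. Smuggler goes to the island with the snake and the worm.
8. Smuggler goes back to the mainland alone.
9. Smuggler goes to the island with the finch and the toad.

9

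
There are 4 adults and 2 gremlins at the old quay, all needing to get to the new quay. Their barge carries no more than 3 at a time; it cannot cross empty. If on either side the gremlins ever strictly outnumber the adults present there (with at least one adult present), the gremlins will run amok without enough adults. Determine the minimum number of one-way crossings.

Counting alone: each trip to the new quay takes at most 3 across and each return brings at least 1 back, so after t trips out (and t−1 returns) at most 3t − (t−1) of the 6 are across; that first reaches 6 at t = 3, so at least 5 crossings are needed.
The plan below uses exactly 5 crossings, so it is optimal:
1. 2 gremlins → the new quay.  (the old quay: 4A 0G; the new quay: 0A 2G)
2. 1 gremlin ← the old quay.  (the old quay: 4A 1G; the new quay: 0A 1G)
3. 2 adults and 1 gremlin → the new quay.  (the old quay: 2A 0G; the new quay: 2A 2G)
4. 1 gremlin ← the old quay.  (the old quay: 2A 1G; the new quay: 2A 1G)
5. 2 adults and 1 gremlin → the new quay.  (the old quay: 0A 0G; the new quay: 4A 2G)

5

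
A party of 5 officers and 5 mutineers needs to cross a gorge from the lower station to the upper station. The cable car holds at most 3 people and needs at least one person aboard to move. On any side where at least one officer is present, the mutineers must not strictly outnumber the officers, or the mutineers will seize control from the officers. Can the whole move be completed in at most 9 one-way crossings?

Counting alone: each trip to the upper station takes at most 3 across and each return brings at least 1 back, so after t trips out (and t−1 returns) at most 3t − (t−1) of the 10 are across; that first reaches 10 at t = 5, so at least 9 crossings are needed.
The safety rule pushes this higher. Following every safe sequence of crossings, the most of the 10 that can be at the upper station as the cable car arrives there on crossing 9 is 9 — never all 10.
So the move cannot be finished within 9 crossings. (The shortest complete plan takes 11:)
1. 2 mutineers → the upper station.  (the lower station: 5O 3M; the upper station: 0O 2M)
2. 1 mutineer ← the lower station.  (the lower station: 5O 4M; the upper station: 0O 1M)
3. 3 mutineers → the upper station.  (the lower station: 5O 1M; the upper station: 0O 4M)
4. 1 mutineer ← the lower station.  (the lower station: 5O 2M; the upper station: 0O 3M)
5. 3 officers → the upper station.  (the lower station: 2O 2M; the upper station: 3O 3M)
6. 1 officer and 1 mutineer ← the lower station.  (the lower station: 3O 3M; the upper station: 2O 2M)
7. 3 officers → the upper station.  (the lower station: 0O 3M; the upper station: 5O 2M)
8. 1 mutineer ← the lower station.  (the lower station: 0O 4M; the upper station: 5O 1M)
9. 2 mutineers → the upper station.  (the lower station: 0O 2M; the upper station: 5O 3M)
10. 1 mutineer ← the lower station.  (the lower station: 0O 3M; the upper station: 5O 2M)
11. 3 mutineers → the upper station.  (the lower station: 0O 0M; the upper station: 5O 5M)

No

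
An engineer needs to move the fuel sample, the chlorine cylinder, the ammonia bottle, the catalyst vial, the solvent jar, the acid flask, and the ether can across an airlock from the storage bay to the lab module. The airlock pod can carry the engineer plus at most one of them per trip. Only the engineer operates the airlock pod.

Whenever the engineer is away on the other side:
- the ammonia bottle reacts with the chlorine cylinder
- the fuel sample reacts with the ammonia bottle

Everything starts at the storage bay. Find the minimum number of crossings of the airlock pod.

15

Counting alone: the engineer can take at most 1 across per trip to the lab module, so moving all 7 needs at least 7 loaded trips out, with a return between consecutive ones — at least 13 crossings.
The safety rule pushes this higher. Following every safe sequence of crossings, the most of the 7 that can be at the lab module as the airlock pod arrives there on crossing 13 is 6 — never all 7.
So no plan with fewer than 15 crossings exists, and this one achieves 15:
1. Engineer goes to the lab module with the ammonia bottle.
2. Engineer goes back to the storage bay alone.
3. Engineer goes to the lab module with the fuel sample.
4. Engineer goes back to the storage bay with the ammonia bottle.
5. Engineer goes to the lab module with the chlorine cylinder.
6. Engineer goes back to the storage bay alone.
7. Engineer goes to the lab module with the catalyst vial.
8. Engineer goes back to the storage bay alone.
9. Engineer goes to the lab module with the solvent jar.
10. Engineer goes back to the storage bay alone.
11. Engineer goes to the lab module with the acid flask.
12. Engineer goes back to the storage bay alone.
13. Engineer goes to the lab module with the ether can.
14. Engineer goes back to the storage bay alone.
15. Engineer goes to the lab module with the ammonia bottle.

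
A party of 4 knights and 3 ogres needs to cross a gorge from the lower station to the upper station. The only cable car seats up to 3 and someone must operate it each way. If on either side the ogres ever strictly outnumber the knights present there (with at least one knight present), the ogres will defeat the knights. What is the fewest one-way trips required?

5

Counting alone: each trip to the upper station takes at most 3 across and each return brings at least 1 back, so after t trips out (and t−1 returns) at most 3t − (t−1) of the 7 are across; that first reaches 7 at t = 3, so at least 5 crossings are needed.
The plan below uses exactly 5 crossings, so it is optimal:
1. 3 ogres → the upper station.  (the lower station: 4K 0O; the upper station: 0K 3O)
2. 1 ogre ← the lower station.  (the lower station: 4K 1O; the upper station: 0K 2O)
3. 3 knights → the upper station.  (the lower station: 1K 1O; the upper station: 3K 2O)
4. 1 knight ← the lower station.  (the lower station: 2K 1O; the upper station: 2K 2O)
5. 2 knights and 1 ogre → the upper station.  (the lower station: 0K 0O; the upper station: 4K 3O)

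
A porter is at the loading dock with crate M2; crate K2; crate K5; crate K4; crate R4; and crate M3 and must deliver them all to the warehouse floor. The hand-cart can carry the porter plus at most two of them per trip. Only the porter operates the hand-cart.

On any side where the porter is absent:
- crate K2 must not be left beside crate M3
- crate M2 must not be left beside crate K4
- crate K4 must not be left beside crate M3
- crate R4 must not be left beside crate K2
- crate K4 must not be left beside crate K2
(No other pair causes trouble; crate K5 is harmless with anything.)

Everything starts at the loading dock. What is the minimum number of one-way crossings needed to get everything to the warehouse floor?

9

Counting alone: the porter can take at most 2 across per trip to the warehouse floor, so moving all 6 needs at least 3 loaded trips out, with a return between consecutive ones — at least 5 crossings.
The safety rule pushes this higher. Following every safe sequence of crossings, the most of the 6 that can be at the warehouse floor as the hand-cart arrives there on crossings 5, 7 is 4, 5 respectively — never all 6.
So no plan with fewer than 9 crossings exists, and this one achieves 9:
1. Porter goes to the warehouse floor with crate K2 and crate K4.  [the loading dock: crate K5, crate M2, crate M3, crate R4 | the warehouse floor: crate K2, crate K4]
2. Porter goes back to the loading dock with crate K2.  [the loading dock: crate K2, crate K5, crate M2, crate M3, crate R4 | the warehouse floor: crate K4]
3. Porter goes to the warehouse floor with crate K2 and crate M2.  [the loading dock: crate K5, crate M3, crate R4 | the warehouse floor: crate K2, crate K4, crate M2]
4. Porter goes back to the loading dock with crate K4.  [the loading dock: crate K4, crate K5, crate M3, crate R4 | the warehouse floor: crate K2, crate M2]
5. Porter goes to the warehouse floor with crate K4 and crate K5.  [the loading dock: crate M3, crate R4 | the warehouse floor: crate K2, crate K4, crate K5, crate M2]
6. Porter goes back to the loading dock with crate K4.  [the loading dock: crate K4, crate M3, crate R4 | the warehouse floor: crate K2, crate K5, crate M2]
7. Porter goes to the warehouse floor with crate M3 and crate R4.  [the loading dock: crate K4 | the warehouse floor: crate K2, crate K5, crate M2, crate M3, crate R4]
8. Porter goes back to the loading dock with crate K2.  [the loading dock: crate K2, crate K4 | the warehouse floor: crate K5, crate M2, crate M3, crate R4]
9. Porter goes to the warehouse floor with crate K2 and crate K4.  [the loading dock: — | the warehouse floor: crate K2, crate K4, crate K5, crate M2, crate M3, crate R4]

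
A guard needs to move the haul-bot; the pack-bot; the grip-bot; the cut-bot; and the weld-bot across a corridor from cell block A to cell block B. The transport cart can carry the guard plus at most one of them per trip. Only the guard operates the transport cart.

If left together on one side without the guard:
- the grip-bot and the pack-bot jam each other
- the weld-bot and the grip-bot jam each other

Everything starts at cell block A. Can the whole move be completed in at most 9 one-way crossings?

Counting alone: the guard can take at most 1 across per trip to cell block B, so moving all 5 needs at least 5 loaded trips out, with a return between consecutive ones — at least 9 crossings.
The safety rule pushes this higher. Following every safe sequence of crossings, the most of the 5 that can be at cell block B as the transport cart arrives there on crossing 9 is 4 — never all 5.
So the move cannot be finished within 9 crossings. (The shortest complete plan takes 11:)
1. Guard goes to cell block B with the grip-bot.  [cell block A: the cut-bot, the haul-bot, the pack-bot, the weld-bot | cell block B: the grip-bot]
2. Guard goes back to cell block A alone.  [cell block A: the cut-bot, the haul-bot, the pack-bot, the weld-bot | cell block B: the grip-bot]
3. Guard goes to cell block B with the haul-bot.  [cell block A: the cut-bot, the pack-bot, the weld-bot | cell block B: the grip-bot, the haul-bot]
4. Guard goes back to cell block A alone.  [cell block A: the cut-bot, the pack-bot, the weld-bot | cell block B: the grip-bot, the haul-bot]
5. Guard goes to cell block B with the pack-bot.  [cell block A: the cut-bot, the weld-bot | cell block B: the grip-bot, the haul-bot, the pack-bot]
6. Guard goes back to cell block A with the grip-bot.  [cell block A: the cut-bot, the grip-bot, the weld-bot | cell block B: the haul-bot, the pack-bot]
7. Guard goes to cell block B with the weld-bot.  [cell block A: the cut-bot, the grip-bot | cell block B: the haul-bot, the pack-bot, the weld-bot]
8. Guard goes back to cell block A alone.  [cell block A: the cut-bot, the grip-bot | cell block B: the haul-bot, the pack-bot, the weld-bot]
9. Guard goes to cell block B with the cut-bot.  [cell block A: the grip-bot | cell block B: the cut-bot, the haul-bot, the pack-bot, the weld-bot]
10. Guard goes back to cell block A alone.  [cell block A: the grip-bot | cell block B: the cut-bot, the haul-bot, the pack-bot, the weld-bot]
11. Guard goes to cell block B with the grip-bot.  [cell block A: — | cell block B: the cut-bot, the grip-bot, the haul-bot, the pack-bot, the weld-bot]

No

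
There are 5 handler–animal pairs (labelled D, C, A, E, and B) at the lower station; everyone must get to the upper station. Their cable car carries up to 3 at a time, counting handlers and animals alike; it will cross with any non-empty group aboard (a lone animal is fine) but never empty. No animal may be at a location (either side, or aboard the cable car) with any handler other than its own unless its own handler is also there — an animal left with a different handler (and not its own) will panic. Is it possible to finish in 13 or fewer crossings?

Yes

Yes — this plan uses 11 crossings (≤ 13):
1. animal D and handler D cross → the upper station.
2. handler D crosses ← the lower station.
3. animal A, animal C, and animal E cross → the upper station.
4. animal D crosses ← the lower station.
5. handler A, handler C, and handler E cross → the upper station.
6. animal C and handler C cross ← the lower station.
7. handler B, handler C, and handler D cross → the upper station.
8. animal A crosses ← the lower station.
9. animal C and animal D cross → the upper station.
10. animal D crosses ← the lower station.
11. animal A, animal B, and animal D cross → the upper station.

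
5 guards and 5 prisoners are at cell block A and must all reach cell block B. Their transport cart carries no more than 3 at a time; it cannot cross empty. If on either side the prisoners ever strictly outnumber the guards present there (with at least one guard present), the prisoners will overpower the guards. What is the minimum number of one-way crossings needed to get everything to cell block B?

11

Counting alone: each trip to cell block B takes at most 3 across and each return brings at least 1 back, so after t trips out (and t−1 returns) at most 3t − (t−1) of the 10 are across; that first reaches 10 at t = 5, so at least 9 crossings are needed.
The safety rule pushes this higher. Following every safe sequence of crossings, the most of the 10 that can be at cell block B as the transport cart arrives there on crossing 9 is 9 — never all 10.
So no plan with fewer than 11 crossings exists, and this one achieves 11:
1. 2 prisoners → cell block B.  (cell block A: 5G 3P; cell block B: 0G 2P)
2. 1 prisoner ← cell block A.  (cell block A: 5G 4P; cell block B: 0G 1P)
3. 3 prisoners → cell block B.  (cell block A: 5G 1P; cell block B: 0G 4P)
4. 1 prisoner ← cell block A.  (cell block A: 5G 2P; cell block B: 0G 3P)
5. 3 guards → cell block B.  (cell block A: 2G 2P; cell block B: 3G 3P)
6. 1 guard and 1 prisoner ← cell block A.  (cell block A: 3G 3P; cell block B: 2G 2P)
7. 3 guards → cell block B.  (cell block A: 0G 3P; cell block B: 5G 2P)
8. 1 prisoner ← cell block A.  (cell block A: 0G 4P; cell block B: 5G 1P)
9. 2 prisoners → cell block B.  (cell block A: 0G 2P; cell block B: 5G 3P)
10. 1 prisoner ← cell block A.  (cell block A: 0G 3P; cell block B: 5G 2P)
11. 3 prisoners → cell block B.  (cell block A: 0G 0P; cell block B: 5G 5P)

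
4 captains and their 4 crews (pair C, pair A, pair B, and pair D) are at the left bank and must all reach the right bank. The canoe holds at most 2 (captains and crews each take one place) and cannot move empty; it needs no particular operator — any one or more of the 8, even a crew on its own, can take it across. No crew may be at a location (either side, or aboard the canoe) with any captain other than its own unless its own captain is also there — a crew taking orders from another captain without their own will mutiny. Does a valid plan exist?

No

Following every safe sequence of crossings from the start, the most of the 8 that can be at the right bank as the canoe arrives there on crossings 1, 3, 5 is 2, 3, 4 respectively; the best ever achieved is 4 of 8.
From crossing 7 on, no configuration arises that was not already reachable earlier: only 44 distinct safe configurations (who is on which side, and where the canoe is) can ever be reached, none of them has everyone across, and every continuation just revisits them. So no valid plan exists.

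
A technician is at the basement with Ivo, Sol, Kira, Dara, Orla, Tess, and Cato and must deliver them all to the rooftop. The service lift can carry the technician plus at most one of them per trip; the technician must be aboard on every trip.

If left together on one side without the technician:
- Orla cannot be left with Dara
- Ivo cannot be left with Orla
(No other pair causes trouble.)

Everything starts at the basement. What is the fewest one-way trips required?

15

Counting alone: the technician can take at most 1 across per trip to the rooftop, so moving all 7 needs at least 7 loaded trips out, with a return between consecutive ones — at least 13 crossings.
The safety rule pushes this higher. Following every safe sequence of crossings, the most of the 7 that can be at the rooftop as the service lift arrives there on crossing 13 is 6 — never all 7.
So no plan with fewer than 15 crossings exists, and this one achieves 15:
1. Technician goes to the rooftop with Orla.
2. Technician goes back to the basement alone.
3. Technician goes to the rooftop with Ivo.
4. Technician goes back to the basement with Orla.
5. Technician goes to the rooftop with Dara.
6. Technician goes back to the basement alone.
7. Technician goes to the rooftop with Sol.
8. Technician goes back to the basement alone.
9. Technician goes to the rooftop with Kira.
10. Technician goes back to the basement alone.
11. Technician goes to the rooftop with Tess.
12. Technician goes back to the basement alone.
13. Technician goes to the rooftop with Cato.
14. Technician goes back to the basement alone.
15. Technician goes to the rooftop with Orla.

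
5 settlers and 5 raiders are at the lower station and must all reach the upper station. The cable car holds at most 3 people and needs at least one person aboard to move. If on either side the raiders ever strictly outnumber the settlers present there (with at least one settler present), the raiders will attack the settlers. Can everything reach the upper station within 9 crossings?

No

Counting alone: each trip to the upper station takes at most 3 across and each return brings at least 1 back, so after t trips out (and t−1 returns) at most 3t − (t−1) of the 10 are across; that first reaches 10 at t = 5, so at least 9 crossings are needed.
The safety rule pushes this higher. Following every safe sequence of crossings, the most of the 10 that can be at the upper station as the cable car arrives there on crossing 9 is 9 — never all 10.
So the move cannot be finished within 9 crossings. (The shortest complete plan takes 11:)
1. 2 raiders → the upper station.  (the lower station: 5S 3R; the upper station: 0S 2R)
2. 1 raider ← the lower station.  (the lower station: 5S 4R; the upper station: 0S 1R)
3. 3 raiders → the upper station.  (the lower station: 5S 1R; the upper station: 0S 4R)
4. 1 raider ← the lower station.  (the lower station: 5S 2R; the upper station: 0S 3R)
5. 3 settlers → the upper station.  (the lower station: 2S 2R; the upper station: 3S 3R)
6. 1 settler and 1 raider ← the lower station.  (the lower station: 3S 3R; the upper station: 2S 2R)
7. 3 settlers → the upper station.  (the lower station: 0S 3R; the upper station: 5S 2R)
8. 1 raider ← the lower station.  (the lower station: 0S 4R; the upper station: 5S 1R)
9. 2 raiders → the upper station.  (the lower station: 0S 2R; the upper station: 5S 3R)
10. 1 raider ← the lower station.  (the lower station: 0S 3R; the upper station: 5S 2R)
11. 3 raiders → the upper station.  (the lower station: 0S 0R; the upper station: 5S 5R)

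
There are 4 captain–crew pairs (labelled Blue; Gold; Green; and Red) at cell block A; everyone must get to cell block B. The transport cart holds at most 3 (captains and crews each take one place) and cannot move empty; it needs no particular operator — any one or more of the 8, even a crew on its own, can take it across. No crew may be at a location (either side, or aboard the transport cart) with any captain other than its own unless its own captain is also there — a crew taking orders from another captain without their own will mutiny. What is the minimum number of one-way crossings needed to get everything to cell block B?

9

Counting alone: each trip to cell block B takes at most 3 across and each return brings at least 1 back, so after t trips out (and t−1 returns) at most 3t − (t−1) of the 8 are across; that first reaches 8 at t = 4, so at least 7 crossings are needed.
The safety rule pushes this higher. Following every safe sequence of crossings, the most of the 8 that can be at cell block B as the transport cart arrives there on crossing 7 is 7 — never all 8.
So no plan with fewer than 9 crossings exists, and this one achieves 9:
1. captain Blue and crew Blue cross → cell block B.
2. captain Blue crosses ← cell block A.
3. captain Blue, captain Gold, and crew Gold cross → cell block B.
4. captain Blue and crew Blue cross ← cell block A.
5. captain Blue, captain Green, and captain Red cross → cell block B.
6. crew Gold crosses ← cell block A.
7. crew Blue and crew Gold cross → cell block B.
8. crew Blue crosses ← cell block A.
9. crew Blue, crew Green, and crew Red cross → cell block B.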